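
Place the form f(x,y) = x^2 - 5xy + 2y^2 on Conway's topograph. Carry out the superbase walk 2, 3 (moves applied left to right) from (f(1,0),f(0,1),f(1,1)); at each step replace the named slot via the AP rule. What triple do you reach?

start (1,2,-2) = (f(1,0),f(0,1),f(1,1))
replace slot 2: 2·(1+(-2)) − 2 = -4 → (1,-4,-2)
replace slot 3: 2·(1+(-4)) − (-2) = -4 → (1,-4,-4)

1,-4,-4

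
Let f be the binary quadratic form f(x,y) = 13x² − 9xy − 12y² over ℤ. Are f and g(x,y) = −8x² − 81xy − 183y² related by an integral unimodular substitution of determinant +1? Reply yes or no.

D₁ = 705, D₂ = 705
river cycle of f (length 14): (-12, 9, 13), (13, 17, -8), (-8, 15, 15), (15, 15, -8), (-8, 17, 13), (13, 9, -12), (-12, 15, 10), (10, 25, -2), (-2, 23, 22), (22, 21, -3), … (4 more)
river cycle of g (length 14): (-8, 15, 15), (15, 15, -8), (-8, 17, 13), (13, 9, -12), (-12, 15, 10), (10, 25, -2), (-2, 23, 22), (22, 21, -3), (-3, 21, 22), (22, 23, -2), … (4 more)
cycles coincide ⇒ equivalent

yes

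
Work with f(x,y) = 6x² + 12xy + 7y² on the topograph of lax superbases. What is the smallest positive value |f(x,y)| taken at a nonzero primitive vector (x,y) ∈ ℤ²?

translate: b→0 (≡12 mod 12), so (6,12,7)→(6,0,1)
flip: (6,0,1)→(1,0,6)
reduced (well bottom): (1,0,6) with a≤c, −a<b≤a
well minimum = a = 1

1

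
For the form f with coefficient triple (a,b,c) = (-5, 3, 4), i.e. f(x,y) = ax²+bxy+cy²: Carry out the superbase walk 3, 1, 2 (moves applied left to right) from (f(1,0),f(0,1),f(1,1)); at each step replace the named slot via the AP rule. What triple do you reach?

start (-5,4,2) = (f(1,0),f(0,1),f(1,1))
replace slot 3: 2·((-5)+4) − 2 = -4 → (-5,4,-4)
replace slot 1: 2·(4+(-4)) − (-5) = 5 → (5,4,-4)
replace slot 2: 2·(5+(-4)) − 4 = -2 → (5,-2,-4)

5,-2,-4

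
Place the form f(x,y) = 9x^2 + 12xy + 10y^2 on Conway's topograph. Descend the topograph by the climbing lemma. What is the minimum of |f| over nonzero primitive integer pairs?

translate: b→-6 (≡12 mod 18), so (9,12,10)→(9,-6,7)
flip: (9,-6,7)→(7,6,9)
reduced (well bottom): (7,6,9) with a≤c, −a<b≤a
well minimum = a = 7

7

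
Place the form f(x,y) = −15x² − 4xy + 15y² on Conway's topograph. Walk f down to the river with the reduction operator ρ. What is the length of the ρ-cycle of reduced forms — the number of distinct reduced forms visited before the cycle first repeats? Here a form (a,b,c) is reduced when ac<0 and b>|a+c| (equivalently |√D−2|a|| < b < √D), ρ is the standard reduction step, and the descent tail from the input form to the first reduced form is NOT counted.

D = 916, ⌊√D⌋ = 30
descent: ρ → (15,4,-15)  [lands on river]
river: ρ → (-15,26,4)
river: ρ → (4,30,-1)
river: ρ → (-1,30,4)
river: ρ → (4,26,-15)
river: ρ → (-15,4,15)
river: ρ → (15,26,-4)
river: ρ → (-4,30,1)
river: ρ → (1,30,-4)
river: ρ → (-4,26,15)
ρ-cycle length = 10 (tail of 1 descent step not counted)

10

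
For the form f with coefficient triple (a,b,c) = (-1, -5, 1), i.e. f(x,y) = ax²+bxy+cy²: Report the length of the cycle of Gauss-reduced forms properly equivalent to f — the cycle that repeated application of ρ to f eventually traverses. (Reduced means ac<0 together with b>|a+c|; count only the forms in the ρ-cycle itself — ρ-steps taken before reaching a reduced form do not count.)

D = 29, ⌊√D⌋ = 5
descent: ρ → (1,5,-1)  [lands on river]
river: ρ → (-1,5,1)
ρ-cycle length = 2 (tail of 1 descent step not counted)

2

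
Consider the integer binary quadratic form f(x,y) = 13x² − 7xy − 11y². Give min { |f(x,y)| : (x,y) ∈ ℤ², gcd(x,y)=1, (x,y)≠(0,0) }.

descent: ρ → (-11,7,13)  [lands on river]
river: ρ → (13,19,-5)
river: ρ → (-5,21,9)
river: ρ → (9,15,-11)
closes: descent 1, river 4
min |a| on river = 5

5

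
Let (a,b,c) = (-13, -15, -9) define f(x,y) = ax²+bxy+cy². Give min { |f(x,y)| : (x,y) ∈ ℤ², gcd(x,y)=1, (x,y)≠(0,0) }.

translate: b→-11 (≡15 mod 26), so (13,15,9)→(13,-11,7)
flip: (13,-11,7)→(7,11,13)
translate: b→-3 (≡11 mod 14), so (7,11,13)→(7,-3,9)
reduced (well bottom): (7,-3,9) with a≤c, −a<b≤a
well minimum |f| = |-7| = 7 (negative-definite)

7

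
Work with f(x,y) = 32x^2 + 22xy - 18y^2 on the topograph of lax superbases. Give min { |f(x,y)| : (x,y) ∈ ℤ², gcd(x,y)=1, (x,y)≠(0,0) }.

river: ρ → (-18,50,4)
river: ρ → (4,46,-42)
river: ρ → (-42,38,8)
river: ρ → (8,42,-32)
river: ρ → (-32,22,18)
river: ρ → (18,50,-4)
river: ρ → (-4,46,42)
river: ρ → (42,38,-8)
river: ρ → (-8,42,32)
river: ρ → (32,22,-18)
closes: descent 0, river 10
min |a| on river = 4

4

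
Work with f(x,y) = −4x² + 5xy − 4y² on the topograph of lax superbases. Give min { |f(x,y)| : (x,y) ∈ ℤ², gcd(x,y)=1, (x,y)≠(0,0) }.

translate: b→3 (≡-5 mod 8), so (4,-5,4)→(4,3,3)
flip: (4,3,3)→(3,-3,4)
translate: b→3 (≡-3 mod 6), so (3,-3,4)→(3,3,4)
reduced (well bottom): (3,3,4) with a≤c, −a<b≤a
well minimum |f| = |-3| = 3 (negative-definite)

3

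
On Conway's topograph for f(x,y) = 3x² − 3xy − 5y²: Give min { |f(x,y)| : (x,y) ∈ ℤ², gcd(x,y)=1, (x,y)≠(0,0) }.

descent: ρ → (-5,3,3)  [lands on river]
river: ρ → (3,3,-5)
river: ρ → (-5,7,1)
river: ρ → (1,7,-5)
closes: descent 1, river 4
min |a| on river = 1

1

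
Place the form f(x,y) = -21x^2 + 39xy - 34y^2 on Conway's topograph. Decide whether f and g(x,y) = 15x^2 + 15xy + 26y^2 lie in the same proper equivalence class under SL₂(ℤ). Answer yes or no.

D₁ = -1335, D₂ = -1335
f is negative-definite; reduce −f:
−f: translate: b→3 (≡-39 mod 42), so (21,-39,34)→(21,3,16)
−f: flip: (21,3,16)→(16,-3,21)
−f: reduced (well bottom): (16,-3,21) with a≤c, −a<b≤a
flip sign back: reduced form of f is (-16,3,-21)
g: reduced (well bottom): (15,15,26) with a≤c, −a<b≤a
reduced forms (-16, 3, -21) vs (15, 15, 26) ⇒ inequivalent

no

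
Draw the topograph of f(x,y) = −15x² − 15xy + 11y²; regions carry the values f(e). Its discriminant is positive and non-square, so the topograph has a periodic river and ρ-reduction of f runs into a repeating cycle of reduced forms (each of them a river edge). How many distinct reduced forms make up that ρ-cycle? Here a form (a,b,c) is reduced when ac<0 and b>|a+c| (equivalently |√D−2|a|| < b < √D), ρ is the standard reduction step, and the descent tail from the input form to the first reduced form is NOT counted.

D = 885, ⌊√D⌋ = 29
descent: ρ → (11,15,-15)  [lands on river]
river: ρ → (-15,15,11)
river: ρ → (11,29,-1)
river: ρ → (-1,29,11)
ρ-cycle length = 4 (tail of 1 descent step not counted)

4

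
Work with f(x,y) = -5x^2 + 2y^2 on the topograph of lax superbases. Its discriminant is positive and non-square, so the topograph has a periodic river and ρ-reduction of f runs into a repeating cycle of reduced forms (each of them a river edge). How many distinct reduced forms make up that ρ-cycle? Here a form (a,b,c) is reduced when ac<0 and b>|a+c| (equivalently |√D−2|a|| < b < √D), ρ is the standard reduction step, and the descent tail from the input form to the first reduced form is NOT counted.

D = 40, ⌊√D⌋ = 6
descent: ρ → (2,4,-3)  [lands on river]
river: ρ → (-3,2,3)
river: ρ → (3,4,-2)
river: ρ → (-2,4,3)
river: ρ → (3,2,-3)
river: ρ → (-3,4,2)
ρ-cycle length = 6 (tail of 1 descent step not counted)

6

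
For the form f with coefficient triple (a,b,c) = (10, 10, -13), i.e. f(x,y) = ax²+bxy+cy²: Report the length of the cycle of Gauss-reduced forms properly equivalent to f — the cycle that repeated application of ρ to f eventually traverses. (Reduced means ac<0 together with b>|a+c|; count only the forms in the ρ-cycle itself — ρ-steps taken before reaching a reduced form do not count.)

D = 620, ⌊√D⌋ = 24
river: ρ → (-13,16,7)
river: ρ → (7,12,-17)
river: ρ → (-17,22,2)
river: ρ → (2,22,-17)
river: ρ → (-17,12,7)
river: ρ → (7,16,-13)
river: ρ → (-13,10,10)
river: ρ → (10,10,-13)
ρ-cycle length = 8 (tail of 0 descent steps not counted)

8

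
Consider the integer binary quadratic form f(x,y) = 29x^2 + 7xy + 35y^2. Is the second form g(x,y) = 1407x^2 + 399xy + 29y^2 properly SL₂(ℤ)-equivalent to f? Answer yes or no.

D₁ = -4011, D₂ = -4011
f: reduced (well bottom): (29,7,35) with a≤c, −a<b≤a
g: flip: (1407,399,29)→(29,-399,1407)
g: translate: b→7 (≡-399 mod 58), so (29,-399,1407)→(29,7,35)
g: reduced (well bottom): (29,7,35) with a≤c, −a<b≤a
reduced forms (29, 7, 35) vs (29, 7, 35) ⇒ equivalent

yes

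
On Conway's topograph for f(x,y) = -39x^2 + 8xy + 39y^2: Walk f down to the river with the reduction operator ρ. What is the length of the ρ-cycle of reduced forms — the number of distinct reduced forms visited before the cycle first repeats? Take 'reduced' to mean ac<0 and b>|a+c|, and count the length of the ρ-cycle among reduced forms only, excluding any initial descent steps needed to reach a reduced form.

D = 6148, ⌊√D⌋ = 78
river: ρ → (39,70,-8)
river: ρ → (-8,74,21)
river: ρ → (21,52,-41)
river: ρ → (-41,30,32)
river: ρ → (32,34,-39)
river: ρ → (-39,44,27)
river: ρ → (27,64,-19)
river: ρ → (-19,50,48)
river: ρ → (48,46,-21)
river: ρ → (-21,38,56)
river: ρ → (56,74,-3)
river: ρ → (-3,76,31)
river: ρ → (31,48,-31)
river: ρ → (-31,76,3)
river: ρ → (3,74,-56)
river: ρ → (-56,38,21)
river: ρ → (21,46,-48)
river: ρ → (-48,50,19)
river: ρ → (19,64,-27)
river: ρ → (-27,44,39)
river: ρ → (39,34,-32)
river: ρ → (-32,30,41)
river: ρ → (41,52,-21)
river: ρ → (-21,74,8)
river: ρ → (8,70,-39)
river: ρ → (-39,8,39)
ρ-cycle length = 26 (tail of 0 descent steps not counted)

26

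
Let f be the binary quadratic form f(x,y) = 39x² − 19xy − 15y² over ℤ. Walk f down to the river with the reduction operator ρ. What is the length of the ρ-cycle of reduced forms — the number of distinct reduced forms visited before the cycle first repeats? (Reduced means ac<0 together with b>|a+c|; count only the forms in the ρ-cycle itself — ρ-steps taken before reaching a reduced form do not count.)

D = 2701, ⌊√D⌋ = 51
descent: ρ → (-15,49,5)  [lands on river]
river: ρ → (5,51,-5)
river: ρ → (-5,49,15)
river: ρ → (15,41,-17)
river: ρ → (-17,27,29)
river: ρ → (29,31,-15)
river: ρ → (-15,29,31)
river: ρ → (31,33,-13)
river: ρ → (-13,45,13)
river: ρ → (13,33,-31)
river: ρ → (-31,29,15)
river: ρ → (15,31,-29)
river: ρ → (-29,27,17)
river: ρ → (17,41,-15)
ρ-cycle length = 14 (tail of 1 descent step not counted)

14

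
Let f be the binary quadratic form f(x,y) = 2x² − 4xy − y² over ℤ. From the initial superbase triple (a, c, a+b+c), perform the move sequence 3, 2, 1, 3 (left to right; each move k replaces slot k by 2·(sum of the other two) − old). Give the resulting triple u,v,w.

start (2,-1,-3) = (f(1,0),f(0,1),f(1,1))
replace slot 3: 2·(2+(-1)) − (-3) = 5 → (2,-1,5)
replace slot 2: 2·(2+5) − (-1) = 15 → (2,15,5)
replace slot 1: 2·(15+5) − 2 = 38 → (38,15,5)
replace slot 3: 2·(38+15) − 5 = 101 → (38,15,101)

38,15,101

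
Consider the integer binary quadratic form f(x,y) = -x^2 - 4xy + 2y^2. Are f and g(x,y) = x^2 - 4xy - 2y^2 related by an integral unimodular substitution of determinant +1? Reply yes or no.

D₁ = 24, D₂ = 24
river cycle of f (length 2): (2, 4, -1), (-1, 4, 2)
river cycle of g (length 2): (-2, 4, 1), (1, 4, -2)
cycles differ ⇒ inequivalent

no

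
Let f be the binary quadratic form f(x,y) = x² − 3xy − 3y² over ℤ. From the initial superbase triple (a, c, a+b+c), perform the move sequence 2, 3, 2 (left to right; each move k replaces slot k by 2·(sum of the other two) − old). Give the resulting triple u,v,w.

start (1,-3,-5) = (f(1,0),f(0,1),f(1,1))
replace slot 2: 2·(1+(-5)) − (-3) = -5 → (1,-5,-5)
replace slot 3: 2·(1+(-5)) − (-5) = -3 → (1,-5,-3)
replace slot 2: 2·(1+(-3)) − (-5) = 1 → (1,1,-3)

1,1,-3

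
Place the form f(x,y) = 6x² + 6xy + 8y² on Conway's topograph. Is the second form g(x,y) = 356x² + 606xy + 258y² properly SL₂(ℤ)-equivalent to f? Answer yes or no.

D₁ = -156, D₂ = -156
f: reduced (well bottom): (6,6,8) with a≤c, −a<b≤a
g: translate: b→-106 (≡606 mod 712), so (356,606,258)→(356,-106,8)
g: flip: (356,-106,8)→(8,106,356)
g: translate: b→-6 (≡106 mod 16), so (8,106,356)→(8,-6,6)
g: flip: (8,-6,6)→(6,6,8)
g: reduced (well bottom): (6,6,8) with a≤c, −a<b≤a
reduced forms (6, 6, 8) vs (6, 6, 8) ⇒ equivalent

yes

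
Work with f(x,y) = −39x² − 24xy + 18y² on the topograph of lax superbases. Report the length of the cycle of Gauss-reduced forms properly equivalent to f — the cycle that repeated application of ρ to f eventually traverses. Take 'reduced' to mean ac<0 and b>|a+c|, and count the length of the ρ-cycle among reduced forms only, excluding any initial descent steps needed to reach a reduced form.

D = 3384, ⌊√D⌋ = 58
descent: ρ → (18,24,-39)  [lands on river]
river: ρ → (-39,54,3)
river: ρ → (3,54,-39)
river: ρ → (-39,24,18)
river: ρ → (18,48,-15)
river: ρ → (-15,42,27)
river: ρ → (27,12,-30)
river: ρ → (-30,48,9)
river: ρ → (9,42,-45)
river: ρ → (-45,48,6)
river: ρ → (6,48,-45)
river: ρ → (-45,42,9)
river: ρ → (9,48,-30)
river: ρ → (-30,12,27)
river: ρ → (27,42,-15)
river: ρ → (-15,48,18)
ρ-cycle length = 16 (tail of 1 descent step not counted)

16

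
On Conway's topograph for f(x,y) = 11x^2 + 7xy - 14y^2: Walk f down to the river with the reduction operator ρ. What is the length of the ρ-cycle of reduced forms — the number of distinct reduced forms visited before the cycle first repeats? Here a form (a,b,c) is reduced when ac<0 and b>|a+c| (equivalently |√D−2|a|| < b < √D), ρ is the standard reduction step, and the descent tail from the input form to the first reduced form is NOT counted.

D = 665, ⌊√D⌋ = 25
river: ρ → (-14,21,4)
river: ρ → (4,19,-19)
river: ρ → (-19,19,4)
river: ρ → (4,21,-14)
river: ρ → (-14,7,11)
river: ρ → (11,15,-10)
river: ρ → (-10,25,1)
river: ρ → (1,25,-10)
river: ρ → (-10,15,11)
river: ρ → (11,7,-14)
ρ-cycle length = 10 (tail of 0 descent steps not counted)

10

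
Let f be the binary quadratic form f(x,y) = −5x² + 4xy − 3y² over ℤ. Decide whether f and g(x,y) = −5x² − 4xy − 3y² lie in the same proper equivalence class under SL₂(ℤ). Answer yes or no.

D₁ = -44, D₂ = -44
f is negative-definite; reduce −f:
−f: flip: (5,-4,3)→(3,4,5)
−f: translate: b→-2 (≡4 mod 6), so (3,4,5)→(3,-2,4)
−f: reduced (well bottom): (3,-2,4) with a≤c, −a<b≤a
flip sign back: reduced form of f is (-3,2,-4)
g is negative-definite; reduce −g:
−g: flip: (5,4,3)→(3,-4,5)
−g: translate: b→2 (≡-4 mod 6), so (3,-4,5)→(3,2,4)
−g: reduced (well bottom): (3,2,4) with a≤c, −a<b≤a
flip sign back: reduced form of g is (-3,-2,-4)
reduced forms (-3, 2, -4) vs (-3, -2, -4) ⇒ inequivalent

no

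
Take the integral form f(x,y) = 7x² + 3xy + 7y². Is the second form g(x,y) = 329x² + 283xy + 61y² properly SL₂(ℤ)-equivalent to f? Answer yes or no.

D₁ = -187, D₂ = -187
f: reduced (well bottom): (7,3,7) with a≤c, −a<b≤a
g: flip: (329,283,61)→(61,-283,329)
g: translate: b→-39 (≡-283 mod 122), so (61,-283,329)→(61,-39,7)
g: flip: (61,-39,7)→(7,39,61)
g: translate: b→-3 (≡39 mod 14), so (7,39,61)→(7,-3,7)
g: flip: (7,-3,7)→(7,3,7)
g: reduced (well bottom): (7,3,7) with a≤c, −a<b≤a
reduced forms (7, 3, 7) vs (7, 3, 7) ⇒ equivalent

yes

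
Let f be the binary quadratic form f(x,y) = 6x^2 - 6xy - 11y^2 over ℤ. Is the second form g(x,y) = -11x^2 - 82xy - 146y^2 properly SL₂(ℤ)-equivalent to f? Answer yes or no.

D₁ = 300, D₂ = 300
river cycle of f (length 4): (-11, 6, 6), (6, 6, -11), (-11, 16, 1), (1, 16, -11)
river cycle of g (length 4): (-11, 6, 6), (6, 6, -11), (-11, 16, 1), (1, 16, -11)
cycles coincide ⇒ equivalent

yes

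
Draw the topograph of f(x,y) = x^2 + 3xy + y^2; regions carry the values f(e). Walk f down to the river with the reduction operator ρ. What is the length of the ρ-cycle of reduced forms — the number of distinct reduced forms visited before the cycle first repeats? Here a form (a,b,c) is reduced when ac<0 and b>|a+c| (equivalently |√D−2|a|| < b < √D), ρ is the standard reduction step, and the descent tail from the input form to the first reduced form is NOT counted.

D = 5, ⌊√D⌋ = 2
descent: ρ → (1,1,-1)  [lands on river]
river: ρ → (-1,1,1)
ρ-cycle length = 2 (tail of 1 descent step not counted)

2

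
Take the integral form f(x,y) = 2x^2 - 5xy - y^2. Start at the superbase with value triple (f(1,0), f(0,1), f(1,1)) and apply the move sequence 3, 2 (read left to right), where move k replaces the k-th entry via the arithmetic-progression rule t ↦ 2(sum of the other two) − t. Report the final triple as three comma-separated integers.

start (2,-1,-4) = (f(1,0),f(0,1),f(1,1))
replace slot 3: 2·(2+(-1)) − (-4) = 6 → (2,-1,6)
replace slot 2: 2·(2+6) − (-1) = 17 → (2,17,6)

2,17,6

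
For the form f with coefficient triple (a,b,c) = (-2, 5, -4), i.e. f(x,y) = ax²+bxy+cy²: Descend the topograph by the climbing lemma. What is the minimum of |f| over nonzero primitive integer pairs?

translate: b→-1 (≡-5 mod 4), so (2,-5,4)→(2,-1,1)
flip: (2,-1,1)→(1,1,2)
reduced (well bottom): (1,1,2) with a≤c, −a<b≤a
well minimum |f| = |-1| = 1 (negative-definite)

1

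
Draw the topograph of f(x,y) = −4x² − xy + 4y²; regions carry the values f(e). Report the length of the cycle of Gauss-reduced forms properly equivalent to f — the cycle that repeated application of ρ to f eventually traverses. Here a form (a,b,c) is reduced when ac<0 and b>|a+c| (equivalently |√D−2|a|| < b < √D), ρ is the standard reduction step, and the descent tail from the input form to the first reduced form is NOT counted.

D = 65, ⌊√D⌋ = 8
descent: ρ → (4,1,-4)  [lands on river]
river: ρ → (-4,7,1)
river: ρ → (1,7,-4)
river: ρ → (-4,1,4)
river: ρ → (4,7,-1)
river: ρ → (-1,7,4)
ρ-cycle length = 6 (tail of 1 descent step not counted)

6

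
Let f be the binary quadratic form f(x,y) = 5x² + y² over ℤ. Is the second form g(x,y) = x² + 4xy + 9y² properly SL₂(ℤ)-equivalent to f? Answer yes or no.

D₁ = -20, D₂ = -20
f: flip: (5,0,1)→(1,0,5)
f: reduced (well bottom): (1,0,5) with a≤c, −a<b≤a
g: translate: b→0 (≡4 mod 2), so (1,4,9)→(1,0,5)
g: reduced (well bottom): (1,0,5) with a≤c, −a<b≤a
reduced forms (1, 0, 5) vs (1, 0, 5) ⇒ equivalent

yes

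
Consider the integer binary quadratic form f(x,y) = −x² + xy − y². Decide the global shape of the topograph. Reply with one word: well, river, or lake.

D = b²−4ac = 1² − 4·(-1)·(-1) = -3
D < 0 ⇒ definite ⇒ every region one sign ⇒ single well

well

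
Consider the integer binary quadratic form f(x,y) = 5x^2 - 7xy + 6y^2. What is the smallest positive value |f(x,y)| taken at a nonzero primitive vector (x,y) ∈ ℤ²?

translate: b→3 (≡-7 mod 10), so (5,-7,6)→(5,3,4)
flip: (5,3,4)→(4,-3,5)
reduced (well bottom): (4,-3,5) with a≤c, −a<b≤a
well minimum = a = 4

4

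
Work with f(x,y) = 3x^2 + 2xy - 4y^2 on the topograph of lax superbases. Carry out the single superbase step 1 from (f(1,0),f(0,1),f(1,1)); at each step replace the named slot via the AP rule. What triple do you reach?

start (3,-4,1) = (f(1,0),f(0,1),f(1,1))
replace slot 1: 2·((-4)+1) − 3 = -9 → (-9,-4,1)

-9,-4,1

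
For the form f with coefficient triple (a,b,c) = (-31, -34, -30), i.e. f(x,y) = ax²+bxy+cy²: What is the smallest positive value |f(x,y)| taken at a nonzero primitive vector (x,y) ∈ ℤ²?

translate: b→-28 (≡34 mod 62), so (31,34,30)→(31,-28,27)
flip: (31,-28,27)→(27,28,31)
translate: b→-26 (≡28 mod 54), so (27,28,31)→(27,-26,30)
reduced (well bottom): (27,-26,30) with a≤c, −a<b≤a
well minimum |f| = |-27| = 27 (negative-definite)

27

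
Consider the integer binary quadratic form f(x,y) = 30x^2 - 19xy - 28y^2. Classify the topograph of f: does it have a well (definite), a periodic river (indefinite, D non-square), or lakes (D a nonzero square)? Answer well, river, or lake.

D = b²−4ac = (-19)² − 4·30·(-28) = 3721
D = 61² is a perfect square ⇒ form factors over ℤ ⇒ lakes

lake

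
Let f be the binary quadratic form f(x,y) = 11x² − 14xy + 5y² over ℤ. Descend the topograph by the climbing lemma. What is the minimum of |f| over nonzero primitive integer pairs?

translate: b→8 (≡-14 mod 22), so (11,-14,5)→(11,8,2)
flip: (11,8,2)→(2,-8,11)
translate: b→0 (≡-8 mod 4), so (2,-8,11)→(2,0,3)
reduced (well bottom): (2,0,3) with a≤c, −a<b≤a
well minimum = a = 2

2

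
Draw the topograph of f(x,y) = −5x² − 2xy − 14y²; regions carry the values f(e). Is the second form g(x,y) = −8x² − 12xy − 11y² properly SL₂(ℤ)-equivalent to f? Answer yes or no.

D₁ = -276, D₂ = -208
discriminants differ ⇒ not SL₂(ℤ)-equivalent

no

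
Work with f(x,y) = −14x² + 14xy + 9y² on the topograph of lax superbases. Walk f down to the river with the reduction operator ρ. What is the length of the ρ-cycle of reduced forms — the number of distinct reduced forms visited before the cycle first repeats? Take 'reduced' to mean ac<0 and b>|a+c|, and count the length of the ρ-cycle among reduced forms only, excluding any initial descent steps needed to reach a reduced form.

D = 700, ⌊√D⌋ = 26
river: ρ → (9,22,-6)
river: ρ → (-6,26,1)
river: ρ → (1,26,-6)
river: ρ → (-6,22,9)
river: ρ → (9,14,-14)
river: ρ → (-14,14,9)
ρ-cycle length = 6 (tail of 0 descent steps not counted)

6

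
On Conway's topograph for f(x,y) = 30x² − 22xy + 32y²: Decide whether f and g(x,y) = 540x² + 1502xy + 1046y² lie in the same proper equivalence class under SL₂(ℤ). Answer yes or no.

D₁ = -3356, D₂ = -3356
f: reduced (well bottom): (30,-22,32) with a≤c, −a<b≤a
g: translate: b→422 (≡1502 mod 1080), so (540,1502,1046)→(540,422,84)
g: flip: (540,422,84)→(84,-422,540)
g: translate: b→82 (≡-422 mod 168), so (84,-422,540)→(84,82,30)
g: flip: (84,82,30)→(30,-82,84)
g: translate: b→-22 (≡-82 mod 60), so (30,-82,84)→(30,-22,32)
g: reduced (well bottom): (30,-22,32) with a≤c, −a<b≤a
reduced forms (30, -22, 32) vs (30, -22, 32) ⇒ equivalent

yes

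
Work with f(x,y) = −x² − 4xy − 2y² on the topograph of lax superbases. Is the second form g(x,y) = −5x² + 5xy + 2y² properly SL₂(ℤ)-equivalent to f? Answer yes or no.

D₁ = 8, D₂ = 65
discriminants differ ⇒ not SL₂(ℤ)-equivalent

no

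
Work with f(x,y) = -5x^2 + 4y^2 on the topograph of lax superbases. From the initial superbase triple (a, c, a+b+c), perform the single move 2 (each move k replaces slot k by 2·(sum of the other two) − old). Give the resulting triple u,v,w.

start (-5,4,-1) = (f(1,0),f(0,1),f(1,1))
replace slot 2: 2·((-5)+(-1)) − 4 = -16 → (-5,-16,-1)

-5,-16,-1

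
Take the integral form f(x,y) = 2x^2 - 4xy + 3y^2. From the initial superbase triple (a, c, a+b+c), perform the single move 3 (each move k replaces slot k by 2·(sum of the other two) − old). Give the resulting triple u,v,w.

start (2,3,1) = (f(1,0),f(0,1),f(1,1))
replace slot 3: 2·(2+3) − 1 = 9 → (2,3,9)

2,3,9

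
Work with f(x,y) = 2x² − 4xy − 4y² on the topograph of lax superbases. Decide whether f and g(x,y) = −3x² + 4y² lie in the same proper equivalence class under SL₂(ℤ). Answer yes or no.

D₁ = 48, D₂ = 48
river cycle of f (length 2): (-4, 4, 2), (2, 4, -4)
river cycle of g (length 2): (-3, 6, 1), (1, 6, -3)
cycles differ ⇒ inequivalent

no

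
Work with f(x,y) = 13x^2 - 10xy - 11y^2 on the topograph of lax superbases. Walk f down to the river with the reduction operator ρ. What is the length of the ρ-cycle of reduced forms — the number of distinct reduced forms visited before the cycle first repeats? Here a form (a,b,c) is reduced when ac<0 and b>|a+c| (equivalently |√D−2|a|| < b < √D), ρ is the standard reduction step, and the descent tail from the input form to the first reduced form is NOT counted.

D = 672, ⌊√D⌋ = 25
descent: ρ → (-11,10,13)  [lands on river]
river: ρ → (13,16,-8)
river: ρ → (-8,16,13)
river: ρ → (13,10,-11)
river: ρ → (-11,12,12)
river: ρ → (12,12,-11)
ρ-cycle length = 6 (tail of 1 descent step not counted)

6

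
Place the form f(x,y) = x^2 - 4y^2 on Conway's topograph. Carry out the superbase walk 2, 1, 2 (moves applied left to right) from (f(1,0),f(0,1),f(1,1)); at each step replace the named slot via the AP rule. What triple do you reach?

start (1,-4,-3) = (f(1,0),f(0,1),f(1,1))
replace slot 2: 2·(1+(-3)) − (-4) = 0 → (1,0,-3)
replace slot 1: 2·(0+(-3)) − 1 = -7 → (-7,0,-3)
replace slot 2: 2·((-7)+(-3)) − 0 = -20 → (-7,-20,-3)

-7,-20,-3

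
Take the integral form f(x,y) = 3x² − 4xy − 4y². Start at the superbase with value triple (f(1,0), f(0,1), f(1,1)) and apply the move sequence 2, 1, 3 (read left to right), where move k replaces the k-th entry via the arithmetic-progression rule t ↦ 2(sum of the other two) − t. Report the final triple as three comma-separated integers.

start (3,-4,-5) = (f(1,0),f(0,1),f(1,1))
replace slot 2: 2·(3+(-5)) − (-4) = 0 → (3,0,-5)
replace slot 1: 2·(0+(-5)) − 3 = -13 → (-13,0,-5)
replace slot 3: 2·((-13)+0) − (-5) = -21 → (-13,0,-21)

-13,0,-21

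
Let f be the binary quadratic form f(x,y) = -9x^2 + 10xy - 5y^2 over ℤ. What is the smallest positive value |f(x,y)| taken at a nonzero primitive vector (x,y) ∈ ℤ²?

translate: b→8 (≡-10 mod 18), so (9,-10,5)→(9,8,4)
flip: (9,8,4)→(4,-8,9)
translate: b→0 (≡-8 mod 8), so (4,-8,9)→(4,0,5)
reduced (well bottom): (4,0,5) with a≤c, −a<b≤a
well minimum |f| = |-4| = 4 (negative-definite)

4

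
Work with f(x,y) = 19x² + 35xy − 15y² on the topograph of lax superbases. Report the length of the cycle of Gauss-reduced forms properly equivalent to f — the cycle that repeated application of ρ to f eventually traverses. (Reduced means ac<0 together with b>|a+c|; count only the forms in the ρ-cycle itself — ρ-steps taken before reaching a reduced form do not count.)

D = 2365, ⌊√D⌋ = 48
river: ρ → (-15,25,29)
river: ρ → (29,33,-11)
river: ρ → (-11,33,29)
river: ρ → (29,25,-15)
river: ρ → (-15,35,19)
river: ρ → (19,41,-9)
river: ρ → (-9,31,39)
river: ρ → (39,47,-1)
river: ρ → (-1,47,39)
river: ρ → (39,31,-9)
river: ρ → (-9,41,19)
river: ρ → (19,35,-15)
ρ-cycle length = 12 (tail of 0 descent steps not counted)

12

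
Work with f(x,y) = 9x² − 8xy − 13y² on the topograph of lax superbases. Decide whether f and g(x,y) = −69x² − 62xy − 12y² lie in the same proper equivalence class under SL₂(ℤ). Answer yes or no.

D₁ = 532, D₂ = 532
river cycle of f (length 16): (-13, 8, 9), (9, 10, -12), (-12, 14, 7), (7, 14, -12), (-12, 10, 9), (9, 8, -13), (-13, 18, 4), (4, 22, -3), (-3, 20, 11), (11, 2, -12), … (6 more)
river cycle of g (length 16): (-12, 14, 7), (7, 14, -12), (-12, 10, 9), (9, 8, -13), (-13, 18, 4), (4, 22, -3), (-3, 20, 11), (11, 2, -12), (-12, 22, 1), (1, 22, -12), … (6 more)
cycles coincide ⇒ equivalent

yes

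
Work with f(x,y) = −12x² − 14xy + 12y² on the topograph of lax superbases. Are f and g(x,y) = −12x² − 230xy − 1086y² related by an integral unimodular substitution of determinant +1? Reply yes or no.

D₁ = 772, D₂ = 772
river cycle of f (length 30): (12, 14, -12), (-12, 10, 14), (14, 18, -8), (-8, 14, 18), (18, 22, -4), (-4, 26, 6), (6, 22, -12), (-12, 26, 2), (2, 26, -12), (-12, 22, 6), … (20 more)
river cycle of g (length 30): (-12, 10, 14), (14, 18, -8), (-8, 14, 18), (18, 22, -4), (-4, 26, 6), (6, 22, -12), (-12, 26, 2), (2, 26, -12), (-12, 22, 6), (6, 26, -4), … (20 more)
cycles coincide ⇒ equivalent

yes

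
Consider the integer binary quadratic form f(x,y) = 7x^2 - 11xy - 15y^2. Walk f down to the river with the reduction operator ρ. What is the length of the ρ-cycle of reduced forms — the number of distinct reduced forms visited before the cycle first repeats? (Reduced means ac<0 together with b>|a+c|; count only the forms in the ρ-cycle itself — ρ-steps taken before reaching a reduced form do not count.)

D = 541, ⌊√D⌋ = 23
descent: ρ → (-15,11,7)  [lands on river]
river: ρ → (7,17,-9)
river: ρ → (-9,19,5)
river: ρ → (5,21,-5)
river: ρ → (-5,19,9)
river: ρ → (9,17,-7)
river: ρ → (-7,11,15)
river: ρ → (15,19,-3)
river: ρ → (-3,23,1)
river: ρ → (1,23,-3)
river: ρ → (-3,19,15)
river: ρ → (15,11,-7)
river: ρ → (-7,17,9)
river: ρ → (9,19,-5)
river: ρ → (-5,21,5)
river: ρ → (5,19,-9)
river: ρ → (-9,17,7)
river: ρ → (7,11,-15)
river: ρ → (-15,19,3)
river: ρ → (3,23,-1)
river: ρ → (-1,23,3)
river: ρ → (3,19,-15)
ρ-cycle length = 22 (tail of 1 descent step not counted)

22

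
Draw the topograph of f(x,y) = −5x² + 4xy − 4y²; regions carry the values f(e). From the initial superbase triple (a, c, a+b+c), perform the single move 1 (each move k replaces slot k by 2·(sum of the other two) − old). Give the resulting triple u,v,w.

start (-5,-4,-5) = (f(1,0),f(0,1),f(1,1))
replace slot 1: 2·((-4)+(-5)) − (-5) = -13 → (-13,-4,-5)

-13,-4,-5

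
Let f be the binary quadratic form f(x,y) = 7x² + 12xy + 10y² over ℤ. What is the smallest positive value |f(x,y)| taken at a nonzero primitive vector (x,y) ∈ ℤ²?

translate: b→-2 (≡12 mod 14), so (7,12,10)→(7,-2,5)
flip: (7,-2,5)→(5,2,7)
reduced (well bottom): (5,2,7) with a≤c, −a<b≤a
well minimum = a = 5

5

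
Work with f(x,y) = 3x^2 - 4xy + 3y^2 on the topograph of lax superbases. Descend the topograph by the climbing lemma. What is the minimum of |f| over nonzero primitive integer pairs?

translate: b→2 (≡-4 mod 6), so (3,-4,3)→(3,2,2)
flip: (3,2,2)→(2,-2,3)
translate: b→2 (≡-2 mod 4), so (2,-2,3)→(2,2,3)
reduced (well bottom): (2,2,3) with a≤c, −a<b≤a
well minimum = a = 2

2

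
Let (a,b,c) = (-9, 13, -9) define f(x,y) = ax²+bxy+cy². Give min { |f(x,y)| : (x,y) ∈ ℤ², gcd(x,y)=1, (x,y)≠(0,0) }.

translate: b→5 (≡-13 mod 18), so (9,-13,9)→(9,5,5)
flip: (9,5,5)→(5,-5,9)
translate: b→5 (≡-5 mod 10), so (5,-5,9)→(5,5,9)
reduced (well bottom): (5,5,9) with a≤c, −a<b≤a
well minimum |f| = |-5| = 5 (negative-definite)

5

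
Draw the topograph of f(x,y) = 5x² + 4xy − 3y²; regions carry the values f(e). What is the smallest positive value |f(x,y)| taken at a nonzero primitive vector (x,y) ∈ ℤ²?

river: ρ → (-3,8,1)
river: ρ → (1,8,-3)
river: ρ → (-3,4,5)
river: ρ → (5,6,-2)
river: ρ → (-2,6,5)
river: ρ → (5,4,-3)
closes: descent 0, river 6
min |a| on river = 1

1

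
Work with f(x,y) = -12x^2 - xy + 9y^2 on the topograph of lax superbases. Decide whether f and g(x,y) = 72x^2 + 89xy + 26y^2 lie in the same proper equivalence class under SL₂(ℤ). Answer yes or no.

D₁ = 433, D₂ = 433
river cycle of f (length 46): (9, 19, -2), (-2, 17, 18), (18, 19, -1), (-1, 19, 18), (18, 17, -2), (-2, 19, 9), (9, 17, -4), (-4, 15, 13), (13, 11, -6), (-6, 13, 11), … (36 more)
river cycle of g (length 46): (-2, 17, 18), (18, 19, -1), (-1, 19, 18), (18, 17, -2), (-2, 19, 9), (9, 17, -4), (-4, 15, 13), (13, 11, -6), (-6, 13, 11), (11, 9, -8), … (36 more)
cycles coincide ⇒ equivalent

yes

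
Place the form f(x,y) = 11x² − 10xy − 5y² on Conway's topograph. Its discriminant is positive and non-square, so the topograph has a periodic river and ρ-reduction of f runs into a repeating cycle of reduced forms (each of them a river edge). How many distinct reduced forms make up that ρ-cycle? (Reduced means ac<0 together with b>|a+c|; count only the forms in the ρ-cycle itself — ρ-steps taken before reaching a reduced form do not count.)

D = 320, ⌊√D⌋ = 17
descent: ρ → (-5,10,11)  [lands on river]
river: ρ → (11,12,-4)
river: ρ → (-4,12,11)
river: ρ → (11,10,-5)
ρ-cycle length = 4 (tail of 1 descent step not counted)

4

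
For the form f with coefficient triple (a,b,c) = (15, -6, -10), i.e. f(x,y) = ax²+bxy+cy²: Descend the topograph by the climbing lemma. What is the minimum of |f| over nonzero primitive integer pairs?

descent: ρ → (-10,6,15)  [lands on river]
river: ρ → (15,24,-1)
river: ρ → (-1,24,15)
river: ρ → (15,6,-10)
river: ρ → (-10,14,11)
river: ρ → (11,8,-13)
river: ρ → (-13,18,6)
river: ρ → (6,18,-13)
river: ρ → (-13,8,11)
river: ρ → (11,14,-10)
closes: descent 1, river 10
min |a| on river = 1

1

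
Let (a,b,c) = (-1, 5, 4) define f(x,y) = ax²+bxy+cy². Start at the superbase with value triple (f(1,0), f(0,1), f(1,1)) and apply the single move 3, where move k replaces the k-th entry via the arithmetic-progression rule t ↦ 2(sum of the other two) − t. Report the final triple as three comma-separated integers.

start (-1,4,8) = (f(1,0),f(0,1),f(1,1))
replace slot 3: 2·((-1)+4) − 8 = -2 → (-1,4,-2)

-1,4,-2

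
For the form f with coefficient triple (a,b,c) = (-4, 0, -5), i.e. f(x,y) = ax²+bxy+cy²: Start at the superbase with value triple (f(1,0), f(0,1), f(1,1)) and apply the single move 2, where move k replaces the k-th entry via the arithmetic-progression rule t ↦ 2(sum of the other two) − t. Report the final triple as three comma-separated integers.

start (-4,-5,-9) = (f(1,0),f(0,1),f(1,1))
replace slot 2: 2·((-4)+(-9)) − (-5) = -21 → (-4,-21,-9)

-4,-21,-9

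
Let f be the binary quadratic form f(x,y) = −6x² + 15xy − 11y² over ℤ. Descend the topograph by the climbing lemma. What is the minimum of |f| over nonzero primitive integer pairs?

translate: b→-3 (≡-15 mod 12), so (6,-15,11)→(6,-3,2)
flip: (6,-3,2)→(2,3,6)
translate: b→-1 (≡3 mod 4), so (2,3,6)→(2,-1,5)
reduced (well bottom): (2,-1,5) with a≤c, −a<b≤a
well minimum |f| = |-2| = 2 (negative-definite)

2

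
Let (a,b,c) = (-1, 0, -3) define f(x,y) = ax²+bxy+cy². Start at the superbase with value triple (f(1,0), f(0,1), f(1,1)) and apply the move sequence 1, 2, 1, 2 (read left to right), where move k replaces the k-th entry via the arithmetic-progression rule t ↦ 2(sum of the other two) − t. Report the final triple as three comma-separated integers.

start (-1,-3,-4) = (f(1,0),f(0,1),f(1,1))
replace slot 1: 2·((-3)+(-4)) − (-1) = -13 → (-13,-3,-4)
replace slot 2: 2·((-13)+(-4)) − (-3) = -31 → (-13,-31,-4)
replace slot 1: 2·((-31)+(-4)) − (-13) = -57 → (-57,-31,-4)
replace slot 2: 2·((-57)+(-4)) − (-31) = -91 → (-57,-91,-4)

-57,-91,-4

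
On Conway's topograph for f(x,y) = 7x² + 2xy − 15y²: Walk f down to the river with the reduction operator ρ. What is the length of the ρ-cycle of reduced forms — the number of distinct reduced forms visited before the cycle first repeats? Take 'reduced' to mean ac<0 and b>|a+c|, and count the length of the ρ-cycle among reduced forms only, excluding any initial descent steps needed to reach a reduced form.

D = 424, ⌊√D⌋ = 20
descent: ρ → (-15,-2,7)
descent: ρ → (7,16,-6)  [lands on river]
river: ρ → (-6,20,1)
river: ρ → (1,20,-6)
river: ρ → (-6,16,7)
river: ρ → (7,12,-10)
river: ρ → (-10,8,9)
river: ρ → (9,10,-9)
river: ρ → (-9,8,10)
river: ρ → (10,12,-7)
river: ρ → (-7,16,6)
river: ρ → (6,20,-1)
river: ρ → (-1,20,6)
river: ρ → (6,16,-7)
river: ρ → (-7,12,10)
river: ρ → (10,8,-9)
river: ρ → (-9,10,9)
river: ρ → (9,8,-10)
river: ρ → (-10,12,7)
ρ-cycle length = 18 (tail of 2 descent steps not counted)

18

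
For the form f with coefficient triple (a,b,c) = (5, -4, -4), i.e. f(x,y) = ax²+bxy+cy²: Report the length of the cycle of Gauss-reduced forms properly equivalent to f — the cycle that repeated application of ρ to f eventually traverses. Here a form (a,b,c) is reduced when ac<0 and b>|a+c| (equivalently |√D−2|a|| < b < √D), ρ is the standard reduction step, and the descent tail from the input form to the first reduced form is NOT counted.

D = 96, ⌊√D⌋ = 9
descent: ρ → (-4,4,5)  [lands on river]
river: ρ → (5,6,-3)
river: ρ → (-3,6,5)
river: ρ → (5,4,-4)
ρ-cycle length = 4 (tail of 1 descent step not counted)

4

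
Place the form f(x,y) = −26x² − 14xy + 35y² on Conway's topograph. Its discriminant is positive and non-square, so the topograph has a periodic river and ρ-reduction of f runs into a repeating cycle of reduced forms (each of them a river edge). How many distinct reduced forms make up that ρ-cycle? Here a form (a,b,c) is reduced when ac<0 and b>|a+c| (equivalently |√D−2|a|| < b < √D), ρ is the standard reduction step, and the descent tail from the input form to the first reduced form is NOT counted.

D = 3836, ⌊√D⌋ = 61
descent: ρ → (35,14,-26)  [lands on river]
river: ρ → (-26,38,23)
river: ρ → (23,54,-10)
river: ρ → (-10,46,43)
river: ρ → (43,40,-13)
river: ρ → (-13,38,46)
river: ρ → (46,54,-5)
river: ρ → (-5,56,35)
ρ-cycle length = 8 (tail of 1 descent step not counted)

8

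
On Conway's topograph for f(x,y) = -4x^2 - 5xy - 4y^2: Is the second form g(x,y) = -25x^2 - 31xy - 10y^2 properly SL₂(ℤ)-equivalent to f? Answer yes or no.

D₁ = -39, D₂ = -39
f is negative-definite; reduce −f:
−f: translate: b→-3 (≡5 mod 8), so (4,5,4)→(4,-3,3)
−f: flip: (4,-3,3)→(3,3,4)
−f: reduced (well bottom): (3,3,4) with a≤c, −a<b≤a
flip sign back: reduced form of f is (-3,-3,-4)
g is negative-definite; reduce −g:
−g: translate: b→-19 (≡31 mod 50), so (25,31,10)→(25,-19,4)
−g: flip: (25,-19,4)→(4,19,25)
−g: translate: b→3 (≡19 mod 8), so (4,19,25)→(4,3,3)
−g: flip: (4,3,3)→(3,-3,4)
−g: translate: b→3 (≡-3 mod 6), so (3,-3,4)→(3,3,4)
−g: reduced (well bottom): (3,3,4) with a≤c, −a<b≤a
flip sign back: reduced form of g is (-3,-3,-4)
reduced forms (-3, -3, -4) vs (-3, -3, -4) ⇒ equivalent

yes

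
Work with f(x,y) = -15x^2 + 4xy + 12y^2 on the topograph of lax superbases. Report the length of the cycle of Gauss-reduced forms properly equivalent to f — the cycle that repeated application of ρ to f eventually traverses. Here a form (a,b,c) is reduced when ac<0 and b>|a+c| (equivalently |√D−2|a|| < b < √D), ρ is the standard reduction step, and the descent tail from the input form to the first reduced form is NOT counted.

D = 736, ⌊√D⌋ = 27
river: ρ → (12,20,-7)
river: ρ → (-7,22,9)
river: ρ → (9,14,-15)
river: ρ → (-15,16,8)
river: ρ → (8,16,-15)
river: ρ → (-15,14,9)
river: ρ → (9,22,-7)
river: ρ → (-7,20,12)
river: ρ → (12,4,-15)
river: ρ → (-15,26,1)
river: ρ → (1,26,-15)
river: ρ → (-15,4,12)
ρ-cycle length = 12 (tail of 0 descent steps not counted)

12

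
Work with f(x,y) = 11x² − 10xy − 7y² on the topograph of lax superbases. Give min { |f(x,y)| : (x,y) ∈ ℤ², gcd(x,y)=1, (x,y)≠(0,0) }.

descent: ρ → (-7,10,11)  [lands on river]
river: ρ → (11,12,-6)
river: ρ → (-6,12,11)
river: ρ → (11,10,-7)
river: ρ → (-7,18,3)
river: ρ → (3,18,-7)
closes: descent 1, river 6
min |a| on river = 3

3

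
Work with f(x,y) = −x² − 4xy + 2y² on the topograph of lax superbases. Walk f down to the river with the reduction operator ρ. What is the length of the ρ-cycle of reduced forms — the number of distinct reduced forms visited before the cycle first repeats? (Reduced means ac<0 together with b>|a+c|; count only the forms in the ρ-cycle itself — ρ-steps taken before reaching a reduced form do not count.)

D = 24, ⌊√D⌋ = 4
descent: ρ → (2,4,-1)  [lands on river]
river: ρ → (-1,4,2)
ρ-cycle length = 2 (tail of 1 descent step not counted)

2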